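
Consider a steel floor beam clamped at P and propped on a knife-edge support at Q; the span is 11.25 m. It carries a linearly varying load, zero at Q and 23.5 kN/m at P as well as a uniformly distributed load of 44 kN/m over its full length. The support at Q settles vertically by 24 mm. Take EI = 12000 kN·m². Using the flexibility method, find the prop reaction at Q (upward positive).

R_Q = 211.5 kN

Choose R_Q as the redundant. The primary structure is the cantilever fixed at P.
Deflection at Q on the released cantilever, summing each load's contribution:
  triangular load, peak 23.5 at the fixed end: w₀L⁴/(30EI) = 12547/EI
  UDL 44: wL⁴/(8EI) = 88099/EI
  δ_0 = 100647/EI
Tip deflection under a unit load at Q: L³/(3EI) = 474.6/EI.
With EI = 12000 kN·m²: δ_0 = 8.3872 m and δ_{QQ} = 0.039551 m/kN.
Compatibility — the beam at Q must follow the support down by 0.024 m: δ_0 − R_Q·δ_{QQ} = 0.024, so R_Q = (8.3872 − 0.024)/0.039551 = 211.5 kN.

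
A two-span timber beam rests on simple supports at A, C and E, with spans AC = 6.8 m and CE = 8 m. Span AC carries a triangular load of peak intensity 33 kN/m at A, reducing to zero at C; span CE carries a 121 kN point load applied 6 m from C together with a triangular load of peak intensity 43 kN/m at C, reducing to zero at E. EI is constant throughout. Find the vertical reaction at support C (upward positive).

Insert a hinge at C; M_C is the redundant, and each span becomes simply supported.
End slopes at the hinge C, treating each span as simply supported:
  span AC: triangular load, peak 33: 7w₀L³/(360EI) = 201.8/EI
  span CE: point load 121 at a = 6: Pab(L + b)/(6LEI) = 302.5/EI
  span CE: triangular load, peak 43: w₀L³/(45EI) = 489.2/EI
  relative rotation θ_0 = (201.8 + 791.7)/EI = 993.5/EI
A unit hogging moment at C produces rotation L₁/(3EI) + L₂/(3EI) = 4.933/EI.
Compatibility: M_C·(L₁+L₂)/(3EI) = θ_0, giving M_C = 201.4 kN·m (hogging).
Span AC, ΣM about A with M_C applied at C: R_C^{AC}·6.8 = 254.3 + 201.4, so R_C^{AC} = 67.02 kN and R_A = 112.2 − 67.02 = 45.18 kN.
Span CE, ΣM about E: R_C^{CE}·8 = 1159 + 201.4, so R_C^{CE} = 170.1 kN and R_E = 293 − 170.1 = 122.9 kN.
R_C = 67.02 + 170.1 = 237.1 kN.

R_C = 237.1 kN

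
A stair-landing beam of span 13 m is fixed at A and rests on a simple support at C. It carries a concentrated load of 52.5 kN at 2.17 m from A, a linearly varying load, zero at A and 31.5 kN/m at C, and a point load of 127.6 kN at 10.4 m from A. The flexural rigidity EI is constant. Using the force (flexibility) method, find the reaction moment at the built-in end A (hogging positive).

M_A = 556.8 kN·m

Choose R_C as the redundant. The primary structure is the cantilever fixed at A.
Primary-structure tip deflection at C by superposition:
  point load 52.5 at a = 2.17: Pa²(3L − a)/(6EI) = 1518/EI
  triangular load, peak 31.5 at the free end: 11w₀L⁴/(120EI) = 82470/EI
  point load 127.6 at a = 10.4: Pa²(3L − a)/(6EI) = 65786/EI
  δ_0 = 149773/EI
Flexibility coefficient — unit upward force at C: δ_{CC} = L³/(3EI) = 732.3/EI.
Compatibility at C: δ_0 − R_C·δ_{CC} = 0, so R_C = 149773/732.3 = 204.5 kN.
Moment equilibrium about A: M_A = Σ(load moments about A) − R_C·L = 3215 − 204.5×13 = 556.8 kN·m.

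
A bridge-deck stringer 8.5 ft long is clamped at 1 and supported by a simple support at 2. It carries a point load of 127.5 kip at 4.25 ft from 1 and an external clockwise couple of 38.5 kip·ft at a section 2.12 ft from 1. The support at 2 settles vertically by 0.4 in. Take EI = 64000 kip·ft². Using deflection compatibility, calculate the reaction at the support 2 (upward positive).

Choose R_2 as the redundant. The primary structure is the cantilever fixed at 1.
Free-end deflection of the primary structure under the applied loading (downward +):
  point load 127.5 at a = 4.25: Pa²(3L − a)/(6EI) = 8156/EI
  clockwise couple 38.5 at a = 2.12: M₀a(2L − a)/(2EI) = 607.3/EI
  δ_0 = 8764/EI
Tip deflection under a unit load at 2: L³/(3EI) = 204.7/EI.
With EI = 64000 kip·ft²: δ_0 = 0.13693 ft and δ_{22} = 0.003199 ft/kip.
Compatibility — the beam at 2 must follow the support down by 0.03333 ft: δ_0 − R_2·δ_{22} = 0.03333, so R_2 = (0.13693 − 0.03333)/0.003199 = 32.39 kip.

R_2 = 32.39 kip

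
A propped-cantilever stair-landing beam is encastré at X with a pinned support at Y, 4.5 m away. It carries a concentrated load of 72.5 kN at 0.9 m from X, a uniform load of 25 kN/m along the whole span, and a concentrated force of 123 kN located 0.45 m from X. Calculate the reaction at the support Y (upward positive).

Choose R_Y as the redundant. The primary structure is the cantilever fixed at X.
Primary-structure tip deflection at Y by superposition:
  point load 72.5 at a = 0.9: Pa²(3L − a)/(6EI) = 123.3/EI
  UDL 25: wL⁴/(8EI) = 1281/EI
  point load 123 at a = 0.45: Pa²(3L − a)/(6EI) = 54.17/EI
  δ_0 = 1459/EI
Tip deflection under a unit load at Y: L³/(3EI) = 30.38/EI.
The prop prevents deflection at Y: R_Y = δ_0/δ_{YY} = 1459/30.38 = 48.03 kN.

R_Y = 48.03 kN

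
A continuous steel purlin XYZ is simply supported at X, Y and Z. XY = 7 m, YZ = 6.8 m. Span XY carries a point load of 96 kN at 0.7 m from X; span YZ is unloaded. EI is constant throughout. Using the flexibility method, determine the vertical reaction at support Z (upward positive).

Insert a hinge at Y; M_Y is the redundant, and each span becomes simply supported.
End slopes at the hinge Y, treating each span as simply supported:
  span XY: point load 96 at a = 0.7: Pab(L + a)/(6LEI) = 77.62/EI
  relative rotation θ_0 = (77.62 + 0)/EI = 77.62/EI
A unit hogging moment at Y produces rotation L₁/(3EI) + L₂/(3EI) = 4.6/EI.
Slope continuity at Y: θ_0 = M_Y·4.6/EI, so M_Y = 77.62/4.6 = 16.87 kN·m (hogging).
Span YZ, ΣM about Z: R_Y^{YZ}·6.8 = 0 + 16.87, so R_Y^{YZ} = 2.481 kN and R_Z = 0 − 2.481 = -2.481 kN.

R_Z = -2.481 kN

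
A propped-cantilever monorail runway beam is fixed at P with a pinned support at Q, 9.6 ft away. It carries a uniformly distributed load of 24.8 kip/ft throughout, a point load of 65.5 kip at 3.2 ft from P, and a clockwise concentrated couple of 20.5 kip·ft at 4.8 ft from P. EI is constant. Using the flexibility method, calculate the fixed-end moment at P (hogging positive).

Release the roller at Q. Primary structure: cantilever fixed at P.
Downward deflection at the released point Q due to the loads:
  UDL 24.8: wL⁴/(8EI) = 26330/EI
  point load 65.5 at a = 3.2: Pa²(3L − a)/(6EI) = 2862/EI
  clockwise couple 20.5 at a = 4.8: M₀a(2L − a)/(2EI) = 708.5/EI
  δ_0 = 29900/EI
Tip deflection under a unit load at Q: L³/(3EI) = 294.9/EI.
Compatibility at Q: δ_0 − R_Q·δ_{QQ} = 0, so R_Q = 29900/294.9 = 101.4 kip.
Moment equilibrium about P: M_P = Σ(load moments about P) − R_Q·L = 1373 − 101.4×9.6 = 399.6 kip·ft.

M_P = 399.6 kip·ft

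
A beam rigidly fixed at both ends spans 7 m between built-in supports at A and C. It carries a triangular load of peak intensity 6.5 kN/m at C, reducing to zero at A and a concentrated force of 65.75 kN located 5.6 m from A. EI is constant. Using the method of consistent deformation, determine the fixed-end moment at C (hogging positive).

Release both end moments; the primary structure is a simply-supported span AC with redundants M_A and M_C.
On the primary (simply-supported) span, the end slopes from the loading are:
  at A: triangular load, peak 6.5: 7w₀L³/(360EI) = 43.35/EI
  at C: triangular load, peak 6.5: w₀L³/(45EI) = 49.54/EI
  at A: point load 65.75 at a = 5.6: Pab(L + b)/(6LEI) = 103.1/EI
  at C: point load 65.75 at a = 5.6: Pab(L + a)/(6LEI) = 154.6/EI
  θ_A0 = 146.4/EI,  θ_C0 = 204.2/EI
Flexibility coefficients: a unit moment at one end gives L/(3EI) there and L/(6EI) at the far end, so f₁₁ = f₂₂ = 2.333/EI and f₁₂ = f₂₁ = 1.167/EI.
Compatibility — zero rotation at each built-in end:
  2.333 M_A + 1.167 M_C = 146.4
  1.167 M_A + 2.333 M_C = 204.2
Solving the pair gives M_A = 25.34 kN·m and M_C = 74.84 kN·m (hogging).

M_C = 74.84 kN·m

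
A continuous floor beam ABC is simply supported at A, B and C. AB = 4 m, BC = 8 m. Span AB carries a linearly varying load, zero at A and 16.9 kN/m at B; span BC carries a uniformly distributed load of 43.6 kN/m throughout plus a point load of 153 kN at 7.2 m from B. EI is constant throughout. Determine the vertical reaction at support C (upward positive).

R_C = 277.2 kN

Take M_B as the redundant. Released structure: two simple spans AB and BC with a hinge at B.
Rotations at B on the released spans (each span's end-slope, ×1/EI):
  span AB: triangular load, peak 16.9: w₀L³/(45EI) = 24.04/EI
  span BC: UDL 43.6: wL³/(24EI) = 930.1/EI
  span BC: point load 153 at a = 7.2: Pab(L + b)/(6LEI) = 161.6/EI
  relative rotation θ_0 = (24.04 + 1092)/EI = 1116/EI
A unit hogging moment at B produces rotation L₁/(3EI) + L₂/(3EI) = 4/EI.
Compatibility: M_B·(L₁+L₂)/(3EI) = θ_0, giving M_B = 278.9 kN·m (hogging).
Span BC, ΣM about C: R_B^{BC}·8 = 1518 + 278.9, so R_B^{BC} = 224.6 kN and R_C = 501.8 − 224.6 = 277.2 kN.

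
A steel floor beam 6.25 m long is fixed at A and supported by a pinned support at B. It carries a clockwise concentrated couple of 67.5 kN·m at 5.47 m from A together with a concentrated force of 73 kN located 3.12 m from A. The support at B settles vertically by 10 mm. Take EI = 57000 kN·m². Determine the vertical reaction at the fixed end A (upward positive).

R_A = 41.31 kN

Choose R_B as the redundant. The primary structure is the cantilever fixed at A.
Free-end deflection of the primary structure under the applied loading (downward +):
  clockwise couple 67.5 at a = 5.47: M₀a(2L − a)/(2EI) = 1298/EI
  point load 73 at a = 3.12: Pa²(3L − a)/(6EI) = 1851/EI
  δ_0 = 3149/EI
Tip deflection under a unit load at B: L³/(3EI) = 81.38/EI.
With EI = 57000 kN·m²: δ_0 = 0.055245 m and δ_{BB} = 0.001428 m/kN.
Compatibility — the beam at B must follow the support down by 0.01 m: δ_0 − R_B·δ_{BB} = 0.01, so R_B = (0.055245 − 0.01)/0.001428 = 31.69 kN.
Vertical equilibrium: R_A = ΣP − R_B = 73 − 31.69 = 41.31 kN.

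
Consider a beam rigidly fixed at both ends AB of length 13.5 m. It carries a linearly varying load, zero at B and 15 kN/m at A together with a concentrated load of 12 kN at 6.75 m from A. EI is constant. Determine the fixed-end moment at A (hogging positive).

M_A = 156.9 kN·m

Release both end moments; the primary structure is a simply-supported span AB with redundants M_A and M_B.
Simple-span end rotations at A and B under the given loads:
  at A: triangular load, peak 15: w₀L³/(45EI) = 820.1/EI
  at B: triangular load, peak 15: 7w₀L³/(360EI) = 717.6/EI
  at A: point load 12 at a = 6.75: Pab(L + b)/(6LEI) = 136.7/EI
  at B: point load 12 at a = 6.75: Pab(L + a)/(6LEI) = 136.7/EI
  θ_A0 = 956.8/EI,  θ_B0 = 854.3/EI
Flexibility coefficients: a unit moment at one end gives L/(3EI) there and L/(6EI) at the far end, so f₁₁ = f₂₂ = 4.5/EI and f₁₂ = f₂₁ = 2.25/EI.
Compatibility — zero rotation at each built-in end:
  4.5 M_A + 2.25 M_B = 956.8
  2.25 M_A + 4.5 M_B = 854.3
Solving the pair gives M_A = 156.9 kN·m and M_B = 111.4 kN·m (hogging).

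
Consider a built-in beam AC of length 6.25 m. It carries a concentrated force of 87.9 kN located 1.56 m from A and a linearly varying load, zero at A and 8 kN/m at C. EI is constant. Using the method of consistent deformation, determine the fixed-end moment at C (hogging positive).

Release both end moments; the primary structure is a simply-supported span AC with redundants M_A and M_C.
End rotations of the released simple span under the applied load (×1/EI):
  at A: point load 87.9 at a = 1.56: Pab(L + b)/(6LEI) = 187.6/EI
  at C: point load 87.9 at a = 1.56: Pab(L + a)/(6LEI) = 133.9/EI
  at A: triangular load, peak 8: 7w₀L³/(360EI) = 37.98/EI
  at C: triangular load, peak 8: w₀L³/(45EI) = 43.4/EI
  θ_A0 = 225.6/EI,  θ_C0 = 177.3/EI
Flexibility coefficients: a unit moment at one end gives L/(3EI) there and L/(6EI) at the far end, so f₁₁ = f₂₂ = 2.083/EI and f₁₂ = f₂₁ = 1.042/EI.
Compatibility — zero rotation at each built-in end:
  2.083 M_A + 1.042 M_C = 225.6
  1.042 M_A + 2.083 M_C = 177.3
Solving the pair gives M_A = 87.63 kN·m and M_C = 41.31 kN·m (hogging).

M_C = 41.31 kN·m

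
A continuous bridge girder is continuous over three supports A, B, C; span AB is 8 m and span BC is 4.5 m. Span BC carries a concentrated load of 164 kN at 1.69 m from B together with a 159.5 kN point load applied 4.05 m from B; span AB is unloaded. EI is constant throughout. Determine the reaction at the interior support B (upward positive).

Release continuity at B by inserting a hinge; the redundant is the internal moment M_B. The primary structure is two simply-supported spans AB and BC.
Discontinuity in slope at B on the released structure — sum the simple-span end rotations:
  span BC: point load 164 at a = 1.69: Pab(L + b)/(6LEI) = 210.9/EI
  span BC: point load 159.5 at a = 4.05: Pab(L + b)/(6LEI) = 53.29/EI
  relative rotation θ_0 = (0 + 264.2)/EI = 264.2/EI
A unit hogging moment at B produces rotation L₁/(3EI) + L₂/(3EI) = 4.167/EI.
Compatibility: M_B·(L₁+L₂)/(3EI) = θ_0, giving M_B = 63.4 kN·m (hogging).
Span AB, ΣM about A with M_B applied at B: R_B^{AB}·8 = 0 + 63.4, so R_B^{AB} = 7.925 kN and R_A = 0 − 7.925 = -7.925 kN.
Span BC, ΣM about C: R_B^{BC}·4.5 = 532.6 + 63.4, so R_B^{BC} = 132.4 kN and R_C = 323.5 − 132.4 = 191.1 kN.
R_B = 7.925 + 132.4 = 140.4 kN.

R_B = 140.4 kN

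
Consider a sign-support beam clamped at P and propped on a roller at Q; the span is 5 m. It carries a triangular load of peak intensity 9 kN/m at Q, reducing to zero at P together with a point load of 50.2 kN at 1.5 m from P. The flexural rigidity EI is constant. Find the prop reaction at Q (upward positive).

R_Q = 18.47 kN

Choose R_Q as the redundant. The primary structure is the cantilever fixed at P.
Downward deflection at the released point Q due to the loads:
  triangular load, peak 9 at the free end: 11w₀L⁴/(120EI) = 515.6/EI
  point load 50.2 at a = 1.5: Pa²(3L − a)/(6EI) = 254.1/EI
  δ_0 = 769.8/EI
Tip deflection under a unit load at Q: L³/(3EI) = 41.67/EI.
Compatibility at Q: δ_0 − R_Q·δ_{QQ} = 0, so R_Q = 769.8/41.67 = 18.47 kN.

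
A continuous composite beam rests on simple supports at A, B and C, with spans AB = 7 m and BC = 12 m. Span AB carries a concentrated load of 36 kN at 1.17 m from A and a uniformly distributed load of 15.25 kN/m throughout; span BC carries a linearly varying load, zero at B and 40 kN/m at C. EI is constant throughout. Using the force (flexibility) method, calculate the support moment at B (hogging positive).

Take M_B as the redundant. Released structure: two simple spans AB and BC with a hinge at B.
End slopes at the hinge B, treating each span as simply supported:
  span AB: point load 36 at a = 1.17: Pab(L + a)/(6LEI) = 47.77/EI
  span AB: UDL 15.25: wL³/(24EI) = 217.9/EI
  span BC: triangular load, peak 40: 7w₀L³/(360EI) = 1344/EI
  relative rotation θ_0 = (265.7 + 1344)/EI = 1610/EI
A unit hogging moment at B produces rotation L₁/(3EI) + L₂/(3EI) = 6.333/EI.
Compatibility: M_B·(L₁+L₂)/(3EI) = θ_0, giving M_B = 254.2 kN·m (hogging).

M_B = 254.2 kN·m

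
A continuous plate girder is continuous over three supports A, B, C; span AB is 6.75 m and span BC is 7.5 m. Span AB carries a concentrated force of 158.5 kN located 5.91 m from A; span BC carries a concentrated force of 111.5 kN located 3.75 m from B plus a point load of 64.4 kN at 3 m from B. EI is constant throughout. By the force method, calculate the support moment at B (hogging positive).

Take M_B as the redundant. Released structure: two simple spans AB and BC with a hinge at B.
Discontinuity in slope at B on the released structure — sum the simple-span end rotations:
  span AB: point load 158.5 at a = 5.91: Pab(L + a)/(6LEI) = 246/EI
  span BC: point load 111.5 at a = 3.75: Pab(L + b)/(6LEI) = 392/EI
  span BC: point load 64.4 at a = 3: Pab(L + b)/(6LEI) = 231.8/EI
  relative rotation θ_0 = (246 + 623.8)/EI = 869.8/EI
A unit hogging moment at B produces rotation L₁/(3EI) + L₂/(3EI) = 4.75/EI.
Compatibility: M_B·(L₁+L₂)/(3EI) = θ_0, giving M_B = 183.1 kN·m (hogging).

M_B = 183.1 kN·m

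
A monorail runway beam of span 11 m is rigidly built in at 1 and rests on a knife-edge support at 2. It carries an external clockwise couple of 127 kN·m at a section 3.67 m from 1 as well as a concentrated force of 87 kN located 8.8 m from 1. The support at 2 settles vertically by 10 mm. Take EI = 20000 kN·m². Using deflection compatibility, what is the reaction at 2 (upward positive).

R_2 = 70.43 kN

Choose R_2 as the redundant. The primary structure is the cantilever fixed at 1.
Downward deflection at the released point 2 due to the loads:
  clockwise couple 127 at a = 3.67: M₀a(2L − a)/(2EI) = 4272/EI
  point load 87 at a = 8.8: Pa²(3L − a)/(6EI) = 27174/EI
  δ_0 = 31445/EI
Tip deflection under a unit load at 2: L³/(3EI) = 443.7/EI.
With EI = 20000 kN·m²: δ_0 = 1.5723 m and δ_{22} = 0.022183 m/kN.
Compatibility — the beam at 2 must follow the support down by 0.01 m: δ_0 − R_2·δ_{22} = 0.01, so R_2 = (1.5723 − 0.01)/0.022183 = 70.43 kN.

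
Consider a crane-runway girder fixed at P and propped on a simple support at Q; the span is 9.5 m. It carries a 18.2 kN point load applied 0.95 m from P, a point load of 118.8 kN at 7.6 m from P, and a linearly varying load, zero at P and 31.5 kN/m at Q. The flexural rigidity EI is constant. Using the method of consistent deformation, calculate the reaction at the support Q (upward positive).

Remove the prop at Q; the released (primary) structure is a cantilever built in at P.
Deflection at Q on the released cantilever, summing each load's contribution:
  point load 18.2 at a = 0.95: Pa²(3L − a)/(6EI) = 75.42/EI
  point load 118.8 at a = 7.6: Pa²(3L − a)/(6EI) = 23902/EI
  triangular load, peak 31.5 at the free end: 11w₀L⁴/(120EI) = 23519/EI
  δ_0 = 47497/EI
Tip deflection under a unit load at Q: L³/(3EI) = 285.8/EI.
The prop prevents deflection at Q: R_Q = δ_0/δ_{QQ} = 47497/285.8 = 166.2 kN.

R_Q = 166.2 kN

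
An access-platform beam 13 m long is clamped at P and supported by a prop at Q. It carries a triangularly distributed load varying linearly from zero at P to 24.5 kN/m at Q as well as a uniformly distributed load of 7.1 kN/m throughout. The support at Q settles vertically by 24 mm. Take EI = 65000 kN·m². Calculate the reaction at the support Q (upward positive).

Release the roller at Q. Primary structure: cantilever fixed at P.
Deflection at Q on the released cantilever, summing each load's contribution:
  triangular load, peak 24.5 at the free end: 11w₀L⁴/(120EI) = 64143/EI
  UDL 7.1: wL⁴/(8EI) = 25348/EI
  δ_0 = 89491/EI
Tip deflection under a unit load at Q: L³/(3EI) = 732.3/EI.
With EI = 65000 kN·m²: δ_0 = 1.3768 m and δ_{QQ} = 0.011267 m/kN.
Compatibility — the beam at Q must follow the support down by 0.024 m: δ_0 − R_Q·δ_{QQ} = 0.024, so R_Q = (1.3768 − 0.024)/0.011267 = 120.1 kN.

R_Q = 120.1 kN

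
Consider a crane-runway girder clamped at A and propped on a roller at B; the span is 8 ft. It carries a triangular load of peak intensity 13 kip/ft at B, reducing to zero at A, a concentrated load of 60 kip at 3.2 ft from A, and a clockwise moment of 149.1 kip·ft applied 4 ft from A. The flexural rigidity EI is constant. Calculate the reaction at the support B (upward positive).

Remove the prop at B; the released (primary) structure is a cantilever built in at A.
Free-end deflection of the primary structure under the applied loading (downward +):
  triangular load, peak 13 at the free end: 11w₀L⁴/(120EI) = 4881/EI
  point load 60 at a = 3.2: Pa²(3L − a)/(6EI) = 2130/EI
  clockwise couple 149.1 at a = 4: M₀a(2L − a)/(2EI) = 3578/EI
  δ_0 = 10589/EI
Flexibility coefficient — unit upward force at B: δ_{BB} = L³/(3EI) = 170.7/EI.
The prop prevents deflection at B: R_B = δ_0/δ_{BB} = 10589/170.7 = 62.05 kip.

R_B = 62.05 kip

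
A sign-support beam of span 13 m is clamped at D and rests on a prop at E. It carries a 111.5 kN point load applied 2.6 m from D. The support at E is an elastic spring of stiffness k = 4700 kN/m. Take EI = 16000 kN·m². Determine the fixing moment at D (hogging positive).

Remove the prop at E; the released (primary) structure is a cantilever built in at D.
Deflection at E on the released cantilever, summing each load's contribution:
  point load 111.5 at a = 2.6: Pa²(3L − a)/(6EI) = 4573/EI
Tip deflection under a unit load at E: L³/(3EI) = 732.3/EI.
With EI = 16000 kN·m²: δ_0 = 0.28579 m and δ_{EE} = 0.045771 m/kN.
Compatibility — the spring shortens by R_E/k under the reaction it provides: δ_0 − R_E·δ_{EE} = R_E/k. With 1/k = 0.000213 m/kN, R_E = δ_0 / (δ_{EE} + 1/k) = 0.28579 / (0.045771 + 0.000213) = 6.215 kN.
Moment equilibrium about D: M_D = Σ(load moments about D) − R_E·L = 289.9 − 6.215×13 = 209.1 kN·m.

M_D = 209.1 kN·m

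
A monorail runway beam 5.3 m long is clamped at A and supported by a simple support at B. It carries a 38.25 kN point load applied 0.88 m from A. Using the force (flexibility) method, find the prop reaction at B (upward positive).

Remove the prop at B; the released (primary) structure is a cantilever built in at A.
Primary-structure tip deflection at B by superposition:
  point load 38.25 at a = 0.88: Pa²(3L − a)/(6EI) = 74.15/EI
Tip deflection under a unit load at B: L³/(3EI) = 49.63/EI.
Compatibility at B: δ_0 − R_B·δ_{BB} = 0, so R_B = 74.15/49.63 = 1.494 kN.

R_B = 1.494 kN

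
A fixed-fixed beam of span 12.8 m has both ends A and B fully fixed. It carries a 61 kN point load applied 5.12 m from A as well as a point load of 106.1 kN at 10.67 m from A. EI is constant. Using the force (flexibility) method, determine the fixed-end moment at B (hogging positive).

M_B = 232 kN·m

Release both end moments; the primary structure is a simply-supported span AB with redundants M_A and M_B.
End rotations of the released simple span under the applied load (×1/EI):
  at A: point load 61 at a = 5.12: Pab(L + b)/(6LEI) = 639.6/EI
  at B: point load 61 at a = 5.12: Pab(L + a)/(6LEI) = 559.7/EI
  at A: point load 106.1 at a = 10.67: Pab(L + b)/(6LEI) = 468.8/EI
  at B: point load 106.1 at a = 10.67: Pab(L + a)/(6LEI) = 736.9/EI
  θ_A0 = 1108/EI,  θ_B0 = 1297/EI
Flexibility coefficients: a unit moment at one end gives L/(3EI) there and L/(6EI) at the far end, so f₁₁ = f₂₂ = 4.267/EI and f₁₂ = f₂₁ = 2.133/EI.
Compatibility — zero rotation at each built-in end:
  4.267 M_A + 2.133 M_B = 1108
  2.133 M_A + 4.267 M_B = 1297
Solving the pair gives M_A = 143.8 kN·m and M_B = 232 kN·m (hogging).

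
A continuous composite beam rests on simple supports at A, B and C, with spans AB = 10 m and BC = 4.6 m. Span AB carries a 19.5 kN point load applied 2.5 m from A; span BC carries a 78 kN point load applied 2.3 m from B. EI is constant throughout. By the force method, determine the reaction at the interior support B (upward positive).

Insert a hinge at B; M_B is the redundant, and each span becomes simply supported.
End slopes at the hinge B, treating each span as simply supported:
  span AB: point load 19.5 at a = 2.5: Pab(L + a)/(6LEI) = 76.17/EI
  span BC: point load 78 at a = 2.3: Pab(L + b)/(6LEI) = 103.2/EI
  relative rotation θ_0 = (76.17 + 103.2)/EI = 179.3/EI
A unit hogging moment at B produces rotation L₁/(3EI) + L₂/(3EI) = 4.867/EI.
Slope continuity at B: θ_0 = M_B·4.867/EI, so M_B = 179.3/4.867 = 36.85 kN·m (hogging).
Span AB, ΣM about A with M_B applied at B: R_B^{AB}·10 = 48.75 + 36.85, so R_B^{AB} = 8.56 kN and R_A = 19.5 − 8.56 = 10.94 kN.
Span BC, ΣM about C: R_B^{BC}·4.6 = 179.4 + 36.85, so R_B^{BC} = 47.01 kN and R_C = 78 − 47.01 = 30.99 kN.
R_B = 8.56 + 47.01 = 55.57 kN.

R_B = 55.57 kN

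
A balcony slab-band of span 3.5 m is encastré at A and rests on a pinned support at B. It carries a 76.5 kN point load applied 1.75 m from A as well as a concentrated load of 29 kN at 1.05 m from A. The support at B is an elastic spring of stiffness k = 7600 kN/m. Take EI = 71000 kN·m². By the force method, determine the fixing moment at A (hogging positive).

M_A = 106.3 kN·m

Take the reaction at B as the redundant and release it; the primary structure is a cantilever fixed at A.
Deflection at B on the released cantilever, summing each load's contribution:
  point load 76.5 at a = 1.75: Pa²(3L − a)/(6EI) = 341.7/EI
  point load 29 at a = 1.05: Pa²(3L − a)/(6EI) = 50.36/EI
  δ_0 = 392/EI
Tip deflection under a unit load at B: L³/(3EI) = 14.29/EI.
With EI = 71000 kN·m²: δ_0 = 0.005521 m and δ_{BB} = 0.000201 m/kN.
Compatibility — the spring shortens by R_B/k under the reaction it provides: δ_0 − R_B·δ_{BB} = R_B/k. With 1/k = 0.000132 m/kN, R_B = δ_0 / (δ_{BB} + 1/k) = 0.005521 / (0.000201 + 0.000132) = 16.59 kN.
Moment equilibrium about A: M_A = Σ(load moments about A) − R_B·L = 164.3 − 16.59×3.5 = 106.3 kN·m.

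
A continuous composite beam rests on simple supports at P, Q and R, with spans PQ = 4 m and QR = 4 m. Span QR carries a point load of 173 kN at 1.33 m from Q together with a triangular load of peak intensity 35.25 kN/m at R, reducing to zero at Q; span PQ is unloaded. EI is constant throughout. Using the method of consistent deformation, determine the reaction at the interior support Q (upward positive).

R_Q = 179.2 kN

Release continuity at Q by inserting a hinge; the redundant is the internal moment M_Q. The primary structure is two simply-supported spans PQ and QR.
Rotations at Q on the released spans (each span's end-slope, ×1/EI):
  span QR: point load 173 at a = 1.33: Pab(L + b)/(6LEI) = 170.7/EI
  span QR: triangular load, peak 35.25: 7w₀L³/(360EI) = 43.87/EI
  relative rotation θ_0 = (0 + 214.6)/EI = 214.6/EI
A unit hogging moment at Q produces rotation L₁/(3EI) + L₂/(3EI) = 2.667/EI.
Slope continuity at Q: θ_0 = M_Q·2.667/EI, so M_Q = 214.6/2.667 = 80.48 kN·m (hogging).
Span PQ, ΣM about P with M_Q applied at Q: R_Q^{PQ}·4 = 0 + 80.48, so R_Q^{PQ} = 20.12 kN and R_P = 0 − 20.12 = -20.12 kN.
Span QR, ΣM about R: R_Q^{QR}·4 = 555.9 + 80.48, so R_Q^{QR} = 159.1 kN and R_R = 243.5 − 159.1 = 84.4 kN.
R_Q = 20.12 + 159.1 = 179.2 kN.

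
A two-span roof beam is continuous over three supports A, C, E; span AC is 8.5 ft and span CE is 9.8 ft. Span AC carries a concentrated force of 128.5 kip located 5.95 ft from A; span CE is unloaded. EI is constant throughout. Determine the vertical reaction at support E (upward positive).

R_E = -9.241 kip

Take M_C as the redundant. Released structure: two simple spans AC and CE with a hinge at C.
End slopes at the hinge C, treating each span as simply supported:
  span AC: point load 128.5 at a = 5.95: Pab(L + a)/(6LEI) = 552.4/EI
  relative rotation θ_0 = (552.4 + 0)/EI = 552.4/EI
A unit hogging moment at C produces rotation L₁/(3EI) + L₂/(3EI) = 6.1/EI.
Slope continuity at C: θ_0 = M_C·6.1/EI, so M_C = 552.4/6.1 = 90.56 kip·ft (hogging).
Span CE, ΣM about E: R_C^{CE}·9.8 = 0 + 90.56, so R_C^{CE} = 9.241 kip and R_E = 0 − 9.241 = -9.241 kip.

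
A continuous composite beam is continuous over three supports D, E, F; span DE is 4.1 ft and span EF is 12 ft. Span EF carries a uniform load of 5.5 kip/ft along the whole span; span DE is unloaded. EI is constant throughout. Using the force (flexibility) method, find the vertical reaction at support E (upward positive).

R_E = 57.15 kip

Insert a hinge at E; M_E is the redundant, and each span becomes simply supported.
End slopes at the hinge E, treating each span as simply supported:
  span EF: UDL 5.5: wL³/(24EI) = 396/EI
  relative rotation θ_0 = (0 + 396)/EI = 396/EI
A unit hogging moment at E produces rotation L₁/(3EI) + L₂/(3EI) = 5.367/EI.
Compatibility: M_E·(L₁+L₂)/(3EI) = θ_0, giving M_E = 73.79 kip·ft (hogging).
Span DE, ΣM about D with M_E applied at E: R_E^{DE}·4.1 = 0 + 73.79, so R_E^{DE} = 18 kip and R_D = 0 − 18 = -18 kip.
Span EF, ΣM about F: R_E^{EF}·12 = 396 + 73.79, so R_E^{EF} = 39.15 kip and R_F = 66 − 39.15 = 26.85 kip.
R_E = 18 + 39.15 = 57.15 kip.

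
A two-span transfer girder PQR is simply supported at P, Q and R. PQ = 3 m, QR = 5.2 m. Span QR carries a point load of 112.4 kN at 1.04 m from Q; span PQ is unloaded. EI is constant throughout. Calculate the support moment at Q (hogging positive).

Take M_Q as the redundant. Released structure: two simple spans PQ and QR with a hinge at Q.
End slopes at the hinge Q, treating each span as simply supported:
  span QR: point load 112.4 at a = 1.04: Pab(L + b)/(6LEI) = 145.9/EI
  relative rotation θ_0 = (0 + 145.9)/EI = 145.9/EI
A unit hogging moment at Q produces rotation L₁/(3EI) + L₂/(3EI) = 2.733/EI.
Slope continuity at Q: θ_0 = M_Q·2.733/EI, so M_Q = 145.9/2.733 = 53.37 kN·m (hogging).

M_Q = 53.37 kN·m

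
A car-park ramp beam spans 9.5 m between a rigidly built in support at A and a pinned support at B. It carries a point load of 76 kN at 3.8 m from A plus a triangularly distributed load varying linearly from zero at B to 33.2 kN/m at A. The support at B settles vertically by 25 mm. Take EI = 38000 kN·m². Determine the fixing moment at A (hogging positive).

Choose R_B as the redundant. The primary structure is the cantilever fixed at A.
Primary-structure tip deflection at B by superposition:
  point load 76 at a = 3.8: Pa²(3L − a)/(6EI) = 4518/EI
  triangular load, peak 33.2 at the fixed end: w₀L⁴/(30EI) = 9014/EI
  δ_0 = 13532/EI
Flexibility coefficient — unit upward force at B: δ_{BB} = L³/(3EI) = 285.8/EI.
With EI = 38000 kN·m²: δ_0 = 0.3561 m and δ_{BB} = 0.007521 m/kN.
Compatibility — the beam at B must follow the support down by 0.025 m: δ_0 − R_B·δ_{BB} = 0.025, so R_B = (0.3561 − 0.025)/0.007521 = 44.02 kN.
Moment equilibrium about A: M_A = Σ(load moments about A) − R_B·L = 788.2 − 44.02×9.5 = 370 kN·m.

M_A = 370 kN·m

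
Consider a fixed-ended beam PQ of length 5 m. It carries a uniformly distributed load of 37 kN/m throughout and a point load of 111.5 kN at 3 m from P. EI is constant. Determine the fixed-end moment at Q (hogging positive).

Take the two fixed-end moments M_P, M_Q as redundants; the released structure is the simple span PQ.
End rotations of the released simple span under the applied load (×1/EI):
  at P: UDL 37: wL³/(24EI) = 192.7/EI
  at Q: UDL 37: wL³/(24EI) = 192.7/EI
  at P: point load 111.5 at a = 3: Pab(L + b)/(6LEI) = 156.1/EI
  at Q: point load 111.5 at a = 3: Pab(L + a)/(6LEI) = 178.4/EI
  θ_P0 = 348.8/EI,  θ_Q0 = 371.1/EI
Flexibility coefficients: a unit moment at one end gives L/(3EI) there and L/(6EI) at the far end, so f₁₁ = f₂₂ = 1.667/EI and f₁₂ = f₂₁ = 0.8333/EI.
Compatibility — zero rotation at each built-in end:
  1.667 M_P + 0.8333 M_Q = 348.8
  0.8333 M_P + 1.667 M_Q = 371.1
Solving the pair gives M_P = 130.6 kN·m and M_Q = 157.4 kN·m (hogging).

M_Q = 157.4 kN·m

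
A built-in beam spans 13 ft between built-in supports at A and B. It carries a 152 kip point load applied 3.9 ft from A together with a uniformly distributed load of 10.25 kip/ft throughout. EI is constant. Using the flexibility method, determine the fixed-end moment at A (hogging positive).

M_A = 434.8 kip·ft

Take the two fixed-end moments M_A, M_B as redundants; the released structure is the simple span AB.
Simple-span end rotations at A and B under the given loads:
  at A: point load 152 at a = 3.9: Pab(L + b)/(6LEI) = 1528/EI
  at B: point load 152 at a = 3.9: Pab(L + a)/(6LEI) = 1169/EI
  at A: UDL 10.25: wL³/(24EI) = 938.3/EI
  at B: UDL 10.25: wL³/(24EI) = 938.3/EI
  θ_A0 = 2467/EI,  θ_B0 = 2107/EI
Flexibility coefficients: a unit moment at one end gives L/(3EI) there and L/(6EI) at the far end, so f₁₁ = f₂₂ = 4.333/EI and f₁₂ = f₂₁ = 2.167/EI.
Compatibility — zero rotation at each built-in end:
  4.333 M_A + 2.167 M_B = 2467
  2.167 M_A + 4.333 M_B = 2107
Solving the pair gives M_A = 434.8 kip·ft and M_B = 268.8 kip·ft (hogging).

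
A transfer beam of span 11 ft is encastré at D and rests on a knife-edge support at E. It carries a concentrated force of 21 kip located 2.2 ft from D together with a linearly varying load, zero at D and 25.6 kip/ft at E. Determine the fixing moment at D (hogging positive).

Choose R_E as the redundant. The primary structure is the cantilever fixed at D.
Primary-structure tip deflection at E by superposition:
  point load 21 at a = 2.2: Pa²(3L − a)/(6EI) = 521.8/EI
  triangular load, peak 25.6 at the free end: 11w₀L⁴/(120EI) = 34358/EI
  δ_0 = 34879/EI
Flexibility coefficient — unit upward force at E: δ_{EE} = L³/(3EI) = 443.7/EI.
The prop prevents deflection at E: R_E = δ_0/δ_{EE} = 34879/443.7 = 78.62 kip.
Moment equilibrium about D: M_D = Σ(load moments about D) − R_E·L = 1079 − 78.62×11 = 214 kip·ft.

M_D = 214 kip·ft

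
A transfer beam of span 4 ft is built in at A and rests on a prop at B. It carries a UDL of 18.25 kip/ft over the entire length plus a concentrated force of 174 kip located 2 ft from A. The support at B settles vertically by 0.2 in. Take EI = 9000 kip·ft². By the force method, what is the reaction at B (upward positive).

Choose R_B as the redundant. The primary structure is the cantilever fixed at A.
Downward deflection at the released point B due to the loads:
  UDL 18.25: wL⁴/(8EI) = 584/EI
  point load 174 at a = 2: Pa²(3L − a)/(6EI) = 1160/EI
  δ_0 = 1744/EI
Tip deflection under a unit load at B: L³/(3EI) = 21.33/EI.
With EI = 9000 kip·ft²: δ_0 = 0.19378 ft and δ_{BB} = 0.00237 ft/kip.
Compatibility — the beam at B must follow the support down by 0.01667 ft: δ_0 − R_B·δ_{BB} = 0.01667, so R_B = (0.19378 − 0.01667)/0.00237 = 74.72 kip.

R_B = 74.72 kip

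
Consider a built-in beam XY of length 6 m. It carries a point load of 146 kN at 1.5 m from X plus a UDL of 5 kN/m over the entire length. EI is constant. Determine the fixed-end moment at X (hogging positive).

M_X = 138.2 kN·m

Release both end moments; the primary structure is a simply-supported span XY with redundants M_X and M_Y.
Simple-span end rotations at X and Y under the given loads:
  at X: point load 146 at a = 1.5: Pab(L + b)/(6LEI) = 287.4/EI
  at Y: point load 146 at a = 1.5: Pab(L + a)/(6LEI) = 205.3/EI
  at X: UDL 5: wL³/(24EI) = 45/EI
  at Y: UDL 5: wL³/(24EI) = 45/EI
  θ_X0 = 332.4/EI,  θ_Y0 = 250.3/EI
Flexibility coefficients: a unit moment at one end gives L/(3EI) there and L/(6EI) at the far end, so f₁₁ = f₂₂ = 2/EI and f₁₂ = f₂₁ = 1/EI.
Compatibility — zero rotation at each built-in end:
  2 M_X + 1 M_Y = 332.4
  1 M_X + 2 M_Y = 250.3
Solving the pair gives M_X = 138.2 kN·m and M_Y = 56.06 kN·m (hogging).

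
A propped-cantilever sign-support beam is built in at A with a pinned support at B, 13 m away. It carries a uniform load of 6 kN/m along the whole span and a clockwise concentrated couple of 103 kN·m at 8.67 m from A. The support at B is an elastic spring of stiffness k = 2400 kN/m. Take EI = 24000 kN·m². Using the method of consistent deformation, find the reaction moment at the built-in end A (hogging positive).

M_A = 99.36 kN·m

Release the roller at B. Primary structure: cantilever fixed at A.
Deflection at B on the released cantilever, summing each load's contribution:
  UDL 6: wL⁴/(8EI) = 21421/EI
  clockwise couple 103 at a = 8.67: M₀a(2L − a)/(2EI) = 7738/EI
  δ_0 = 29159/EI
Tip deflection under a unit load at B: L³/(3EI) = 732.3/EI.
With EI = 24000 kN·m²: δ_0 = 1.2149 m and δ_{BB} = 0.030514 m/kN.
Compatibility — the spring shortens by R_B/k under the reaction it provides: δ_0 − R_B·δ_{BB} = R_B/k. With 1/k = 0.000417 m/kN, R_B = δ_0 / (δ_{BB} + 1/k) = 1.2149 / (0.030514 + 0.000417) = 39.28 kN.
Moment equilibrium about A: M_A = Σ(load moments about A) − R_B·L = 610 − 39.28×13 = 99.36 kN·m.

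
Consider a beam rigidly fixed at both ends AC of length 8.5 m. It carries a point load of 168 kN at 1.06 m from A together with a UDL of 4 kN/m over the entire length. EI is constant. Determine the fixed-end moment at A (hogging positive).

M_A = 160.5 kN·m

Take the two fixed-end moments M_A, M_C as redundants; the released structure is the simple span AC.
Simple-span end rotations at A and C under the given loads:
  at A: point load 168 at a = 1.06: Pab(L + b)/(6LEI) = 414.1/EI
  at C: point load 168 at a = 1.06: Pab(L + a)/(6LEI) = 248.4/EI
  at A: UDL 4: wL³/(24EI) = 102.4/EI
  at C: UDL 4: wL³/(24EI) = 102.4/EI
  θ_A0 = 516.5/EI,  θ_C0 = 350.7/EI
Flexibility coefficients: a unit moment at one end gives L/(3EI) there and L/(6EI) at the far end, so f₁₁ = f₂₂ = 2.833/EI and f₁₂ = f₂₁ = 1.417/EI.
Compatibility — zero rotation at each built-in end:
  2.833 M_A + 1.417 M_C = 516.5
  1.417 M_A + 2.833 M_C = 350.7
Solving the pair gives M_A = 160.5 kN·m and M_C = 43.52 kN·m (hogging).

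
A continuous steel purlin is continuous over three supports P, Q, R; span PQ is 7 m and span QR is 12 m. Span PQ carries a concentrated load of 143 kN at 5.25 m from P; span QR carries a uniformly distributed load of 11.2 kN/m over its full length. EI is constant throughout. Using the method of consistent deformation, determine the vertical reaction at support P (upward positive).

R_P = 8.917 kN

Take M_Q as the redundant. Released structure: two simple spans PQ and QR with a hinge at Q.
Rotations at Q on the released spans (each span's end-slope, ×1/EI):
  span PQ: point load 143 at a = 5.25: Pab(L + a)/(6LEI) = 383.2/EI
  span QR: UDL 11.2: wL³/(24EI) = 806.4/EI
  relative rotation θ_0 = (383.2 + 806.4)/EI = 1190/EI
A unit hogging moment at Q produces rotation L₁/(3EI) + L₂/(3EI) = 6.333/EI.
Slope continuity at Q: θ_0 = M_Q·6.333/EI, so M_Q = 1190/6.333 = 187.8 kN·m (hogging).
Span PQ, ΣM about P with M_Q applied at Q: R_Q^{PQ}·7 = 750.8 + 187.8, so R_Q^{PQ} = 134.1 kN and R_P = 143 − 134.1 = 8.917 kN.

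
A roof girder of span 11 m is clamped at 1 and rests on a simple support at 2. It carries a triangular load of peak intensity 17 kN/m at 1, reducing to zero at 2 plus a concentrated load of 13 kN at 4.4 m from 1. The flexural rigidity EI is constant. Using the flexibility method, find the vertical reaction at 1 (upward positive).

Remove the prop at 2; the released (primary) structure is a cantilever built in at 1.
Deflection at 2 on the released cantilever, summing each load's contribution:
  triangular load, peak 17 at the fixed end: w₀L⁴/(30EI) = 8297/EI
  point load 13 at a = 4.4: Pa²(3L − a)/(6EI) = 1200/EI
  δ_0 = 9496/EI
Flexibility coefficient — unit upward force at 2: δ_{22} = L³/(3EI) = 443.7/EI.
Compatibility at 2: δ_0 − R_2·δ_{22} = 0, so R_2 = 9496/443.7 = 21.4 kN.
Vertical equilibrium: R_1 = ΣP − R_2 = 106.5 − 21.4 = 85.1 kN.

R_1 = 85.1 kN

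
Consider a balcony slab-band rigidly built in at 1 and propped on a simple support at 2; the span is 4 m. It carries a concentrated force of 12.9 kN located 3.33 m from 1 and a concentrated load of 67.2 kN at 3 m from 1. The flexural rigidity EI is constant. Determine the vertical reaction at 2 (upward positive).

Remove the prop at 2; the released (primary) structure is a cantilever built in at 1.
Deflection at 2 on the released cantilever, summing each load's contribution:
  point load 12.9 at a = 3.33: Pa²(3L − a)/(6EI) = 206.7/EI
  point load 67.2 at a = 3: Pa²(3L − a)/(6EI) = 907.2/EI
  δ_0 = 1114/EI
Tip deflection under a unit load at 2: L³/(3EI) = 21.33/EI.
The prop prevents deflection at 2: R_2 = δ_0/δ_{22} = 1114/21.33 = 52.21 kN.

R_2 = 52.21 kN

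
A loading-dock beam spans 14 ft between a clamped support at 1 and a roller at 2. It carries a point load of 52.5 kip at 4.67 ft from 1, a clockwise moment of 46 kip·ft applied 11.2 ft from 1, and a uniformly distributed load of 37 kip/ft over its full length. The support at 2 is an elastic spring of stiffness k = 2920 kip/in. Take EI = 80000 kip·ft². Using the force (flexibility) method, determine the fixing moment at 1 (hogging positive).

Remove the prop at 2; the released (primary) structure is a cantilever built in at 1.
Downward deflection at the released point 2 due to the loads:
  point load 52.5 at a = 4.67: Pa²(3L − a)/(6EI) = 7124/EI
  clockwise couple 46 at a = 11.2: M₀a(2L − a)/(2EI) = 4328/EI
  UDL 37: wL⁴/(8EI) = 177674/EI
  δ_0 = 189125/EI
Flexibility coefficient — unit upward force at 2: δ_{22} = L³/(3EI) = 914.7/EI.
With EI = 80000 kip·ft²: δ_0 = 2.3641 ft and δ_{22} = 0.011433 ft/kip.
Compatibility — the spring shortens by R_2/k under the reaction it provides: δ_0 − R_2·δ_{22} = R_2/k. With 1/k = 1/(2920×12) ft/kip = 0.000029 ft/kip, R_2 = δ_0 / (δ_{22} + 1/k) = 2.3641 / (0.011433 + 0.000029) = 206.3 kip.
Moment equilibrium about 1: M_1 = Σ(load moments about 1) − R_2·L = 3917 − 206.3×14 = 1030 kip·ft.

M_1 = 1030 kip·ft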